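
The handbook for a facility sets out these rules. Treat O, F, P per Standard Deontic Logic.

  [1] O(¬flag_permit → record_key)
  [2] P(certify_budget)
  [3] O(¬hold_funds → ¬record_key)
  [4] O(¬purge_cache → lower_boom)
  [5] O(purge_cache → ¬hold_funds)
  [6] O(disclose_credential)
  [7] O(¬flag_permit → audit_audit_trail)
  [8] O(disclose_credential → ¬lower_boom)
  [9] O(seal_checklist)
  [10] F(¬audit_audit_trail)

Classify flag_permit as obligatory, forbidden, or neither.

Obligatory

Premise 6 states O(disclose_credential) outright.
With premise 8, O(disclose_credential → ¬lower_boom), the K-axiom yields O(¬lower_boom).
The contrapositive of premise 4 (O(¬purge_cache → lower_boom)) is O(¬lower_boom → purge_cache), and O(¬lower_boom) is already established, so O(purge_cache).
With premise 5, O(purge_cache → ¬hold_funds), the K-axiom yields O(¬hold_funds).
Applying K to premise 3 (O(¬hold_funds → ¬record_key)) and O(¬hold_funds) yields O(¬record_key).
Premise 1, O(¬flag_permit → record_key), contraposes to O(¬record_key → flag_permit); with O(¬record_key) we get O(flag_permit).
Premises 2, 7, 9, 10 do not contribute to this derivation.
Hence flag_permit is obligatory.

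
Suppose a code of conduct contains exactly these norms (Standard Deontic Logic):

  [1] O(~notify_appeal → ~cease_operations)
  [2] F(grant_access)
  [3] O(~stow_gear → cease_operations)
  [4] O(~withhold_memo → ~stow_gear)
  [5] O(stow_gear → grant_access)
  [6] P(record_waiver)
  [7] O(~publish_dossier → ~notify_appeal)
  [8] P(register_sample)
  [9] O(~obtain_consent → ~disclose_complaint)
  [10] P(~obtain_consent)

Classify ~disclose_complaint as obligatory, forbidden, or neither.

Neither

Premise 9 is O(~obtain_consent → ~disclose_complaint), but O(~obtain_consent) is not derivable from the premises (the permission P(~obtain_consent) asserts only ~O(obtain_consent), not O(~obtain_consent)), so it does not yield O(~disclose_complaint).
No premise or chain of K-axiom applications forces O(~disclose_complaint), and none forces O(disclose_complaint). So ~disclose_complaint is neither obligatory nor forbidden under these norms.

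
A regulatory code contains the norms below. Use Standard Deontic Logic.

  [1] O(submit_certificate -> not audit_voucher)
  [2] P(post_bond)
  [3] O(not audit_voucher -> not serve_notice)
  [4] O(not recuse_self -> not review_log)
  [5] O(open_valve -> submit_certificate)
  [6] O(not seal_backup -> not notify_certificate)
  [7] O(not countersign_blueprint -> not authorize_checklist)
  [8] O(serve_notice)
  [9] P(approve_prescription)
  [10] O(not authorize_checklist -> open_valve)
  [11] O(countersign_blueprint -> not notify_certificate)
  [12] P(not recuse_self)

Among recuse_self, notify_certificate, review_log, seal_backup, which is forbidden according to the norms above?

Premise 8 gives O(serve_notice).
Premise 3, O(not audit_voucher -> not serve_notice), contraposes to O(serve_notice -> audit_voucher); with O(serve_notice) we get O(audit_voucher).
Premise 1 is O(submit_certificate -> not audit_voucher); contrapositively O(audit_voucher -> not submit_certificate). Since O(audit_voucher) holds, K gives O(not submit_certificate).
Premise 5 is O(open_valve -> submit_certificate); contrapositively O(not submit_certificate -> not open_valve). Since O(not submit_certificate) holds, K gives O(not open_valve).
Premise 10 is O(not authorize_checklist -> open_valve); contrapositively O(not open_valve -> authorize_checklist). Since O(not open_valve) holds, K gives O(authorize_checklist).
The contrapositive of premise 7 (O(not countersign_blueprint -> not authorize_checklist)) is O(authorize_checklist -> countersign_blueprint), and O(authorize_checklist) is already established, so O(countersign_blueprint).
Premise 11 is O(countersign_blueprint -> not notify_certificate); since O(countersign_blueprint), deontic closure gives O(not notify_certificate).
So O(not notify_certificate) holds, i.e. notify_certificate is forbidden. None of the other listed options is forbidden under the premises.

notify_certificate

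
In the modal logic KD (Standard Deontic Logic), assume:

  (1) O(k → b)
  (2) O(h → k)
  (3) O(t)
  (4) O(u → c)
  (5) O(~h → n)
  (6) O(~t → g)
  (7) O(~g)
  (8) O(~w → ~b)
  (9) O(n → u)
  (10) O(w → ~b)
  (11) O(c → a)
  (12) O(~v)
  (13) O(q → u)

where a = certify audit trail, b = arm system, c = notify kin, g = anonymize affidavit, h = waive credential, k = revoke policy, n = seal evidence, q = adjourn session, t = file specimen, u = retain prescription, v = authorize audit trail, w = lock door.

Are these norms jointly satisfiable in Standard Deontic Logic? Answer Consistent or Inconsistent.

Premise 6 is O(~t → g), but O(~t) is not derivable from the premises, so it does not yield O(g).
So O(g) is not derivable, and the apparent clash with O(~g) does not arise.
A world satisfying every obligation exists (e.g. a=true, b=false, c=true, g=false, h=false, k=false, n=true, q=false, t=true, u=true, v=false, w=false); no atom is both obligatory and forbidden, so the set is consistent.

Consistent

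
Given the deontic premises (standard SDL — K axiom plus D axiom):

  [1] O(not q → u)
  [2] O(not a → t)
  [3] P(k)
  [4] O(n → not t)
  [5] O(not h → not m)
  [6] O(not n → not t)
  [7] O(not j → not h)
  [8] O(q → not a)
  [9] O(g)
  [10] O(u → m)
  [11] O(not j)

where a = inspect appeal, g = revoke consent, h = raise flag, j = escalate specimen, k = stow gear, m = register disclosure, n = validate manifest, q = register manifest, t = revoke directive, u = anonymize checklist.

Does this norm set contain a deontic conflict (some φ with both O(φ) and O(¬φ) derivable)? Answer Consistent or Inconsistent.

Inconsistent

By case analysis on not n: premise 6 gives O(not n → not t) and premise 4 gives O(n → not t), so O(not t) either way.
Premise 2 is O(not a → t); contrapositively O(not t → a). Since O(not t) holds, K gives O(a).
The contrapositive of premise 8 (O(q → not a)) is O(a → not q), and O(a) is already established, so O(not q).
Premise 1 is O(not q → u); since O(not q), deontic closure gives O(u).
Premise 10 is O(u → m); since O(u), deontic closure gives O(m).
The contrapositive of premise 5 (O(not h → not m)) is O(m → h), and O(m) is already established, so O(h).
Premise 7 is O(not j → not h); contrapositively O(h → j). Since O(h) holds, K gives O(j).
However, premise 11 gives O(not j).
We now have both O(j) and O(not j) — j is simultaneously obligatory and forbidden, violating the D-axiom.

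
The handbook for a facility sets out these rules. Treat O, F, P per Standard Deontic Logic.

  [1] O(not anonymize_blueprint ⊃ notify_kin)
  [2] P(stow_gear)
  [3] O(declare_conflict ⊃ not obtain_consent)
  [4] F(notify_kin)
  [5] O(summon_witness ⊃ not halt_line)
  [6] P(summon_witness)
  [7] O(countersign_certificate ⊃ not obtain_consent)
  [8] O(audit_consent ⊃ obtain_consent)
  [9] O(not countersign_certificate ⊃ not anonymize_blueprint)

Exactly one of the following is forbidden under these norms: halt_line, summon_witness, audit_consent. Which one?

Premise 4 is F(notify_kin), i.e. O(not notify_kin).
Premise 1, O(not anonymize_blueprint ⊃ notify_kin), contraposes to O(not notify_kin ⊃ anonymize_blueprint); with O(not notify_kin) we get O(anonymize_blueprint).
The contrapositive of premise 9 (O(not countersign_certificate ⊃ not anonymize_blueprint)) is O(anonymize_blueprint ⊃ countersign_certificate), and O(anonymize_blueprint) is already established, so O(countersign_certificate).
From O(countersign_certificate) and premise 7, O(countersign_certificate ⊃ not obtain_consent), we obtain O(not obtain_consent).
The contrapositive of premise 8 (O(audit_consent ⊃ obtain_consent)) is O(not obtain_consent ⊃ not audit_consent), and O(not obtain_consent) is already established, so O(not audit_consent).
So O(not audit_consent) holds, i.e. audit_consent is forbidden. None of the other listed options is forbidden under the premises.

audit_consent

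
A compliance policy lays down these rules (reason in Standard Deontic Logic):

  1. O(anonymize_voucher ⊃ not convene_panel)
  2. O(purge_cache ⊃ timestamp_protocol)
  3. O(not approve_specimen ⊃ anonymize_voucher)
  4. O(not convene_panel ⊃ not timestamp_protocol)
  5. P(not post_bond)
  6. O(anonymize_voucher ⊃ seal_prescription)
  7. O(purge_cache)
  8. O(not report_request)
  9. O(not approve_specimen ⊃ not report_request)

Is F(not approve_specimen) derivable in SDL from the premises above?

Yes

From premise 7 we have O(purge_cache).
Premise 2 is O(purge_cache ⊃ timestamp_protocol); since O(purge_cache), deontic closure gives O(timestamp_protocol).
Premise 4 is O(not convene_panel ⊃ not timestamp_protocol); contrapositively O(timestamp_protocol ⊃ convene_panel). Since O(timestamp_protocol) holds, K gives O(convene_panel).
Premise 1 is O(anonymize_voucher ⊃ not convene_panel); contrapositively O(convene_panel ⊃ not anonymize_voucher). Since O(convene_panel) holds, K gives O(not anonymize_voucher).
Premise 3, O(not approve_specimen ⊃ anonymize_voucher), contraposes to O(not anonymize_voucher ⊃ approve_specimen); with O(not anonymize_voucher) we get O(approve_specimen).
Premises 5, 6, 8, 9 do not contribute to this derivation.
So O(approve_specimen) holds, i.e. F(not approve_specimen). The claim follows.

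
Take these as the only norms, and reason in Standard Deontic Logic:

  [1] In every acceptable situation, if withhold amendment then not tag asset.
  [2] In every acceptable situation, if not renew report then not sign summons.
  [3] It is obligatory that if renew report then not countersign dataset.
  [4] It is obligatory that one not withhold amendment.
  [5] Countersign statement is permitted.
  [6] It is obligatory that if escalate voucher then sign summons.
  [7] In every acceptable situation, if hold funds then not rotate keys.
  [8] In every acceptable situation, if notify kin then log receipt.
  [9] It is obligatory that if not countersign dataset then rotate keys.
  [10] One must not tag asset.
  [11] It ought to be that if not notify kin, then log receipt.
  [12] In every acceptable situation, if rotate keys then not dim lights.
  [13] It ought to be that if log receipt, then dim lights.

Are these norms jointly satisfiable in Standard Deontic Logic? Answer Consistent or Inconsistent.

Premise 1 is O(withhold_amendment → ¬tag_asset); even if O(¬tag_asset) held, inferring O(withhold_amendment) would be affirming the consequent — invalid.
So O(withhold_amendment) is not derivable, and the apparent clash with O(¬withhold_amendment) does not arise.
A world satisfying every obligation exists (e.g. countersign_dataset=true, countersign_statement=false, dim_lights=true, escalate_voucher=false, hold_funds=false, log_receipt=true, notify_kin=false, renew_report=false, rotate_keys=false, sign_summons=false, tag_asset=false, withhold_amendment=false); no atom is both obligatory and forbidden, so the set is consistent.

Consistent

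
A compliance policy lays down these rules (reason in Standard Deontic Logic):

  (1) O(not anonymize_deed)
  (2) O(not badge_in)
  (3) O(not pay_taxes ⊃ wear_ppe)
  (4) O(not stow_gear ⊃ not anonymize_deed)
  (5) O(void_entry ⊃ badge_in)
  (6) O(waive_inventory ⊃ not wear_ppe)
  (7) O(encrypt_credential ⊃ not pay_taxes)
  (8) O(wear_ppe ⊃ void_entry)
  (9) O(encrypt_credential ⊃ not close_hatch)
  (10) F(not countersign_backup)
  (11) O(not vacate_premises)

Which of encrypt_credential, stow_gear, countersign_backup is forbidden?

encrypt_credential

From premise 2 we have O(not badge_in).
Premise 5, O(void_entry ⊃ badge_in), contraposes to O(not badge_in ⊃ not void_entry); with O(not badge_in) we get O(not void_entry).
Premise 8, O(wear_ppe ⊃ void_entry), contraposes to O(not void_entry ⊃ not wear_ppe); with O(not void_entry) we get O(not wear_ppe).
Premise 3 is O(not pay_taxes ⊃ wear_ppe); contrapositively O(not wear_ppe ⊃ pay_taxes). Since O(not wear_ppe) holds, K gives O(pay_taxes).
Premise 7, O(encrypt_credential ⊃ not pay_taxes), contraposes to O(pay_taxes ⊃ not encrypt_credential); with O(pay_taxes) we get O(not encrypt_credential).
So O(not encrypt_credential) holds, i.e. encrypt_credential is forbidden. None of the other listed options is forbidden under the premises.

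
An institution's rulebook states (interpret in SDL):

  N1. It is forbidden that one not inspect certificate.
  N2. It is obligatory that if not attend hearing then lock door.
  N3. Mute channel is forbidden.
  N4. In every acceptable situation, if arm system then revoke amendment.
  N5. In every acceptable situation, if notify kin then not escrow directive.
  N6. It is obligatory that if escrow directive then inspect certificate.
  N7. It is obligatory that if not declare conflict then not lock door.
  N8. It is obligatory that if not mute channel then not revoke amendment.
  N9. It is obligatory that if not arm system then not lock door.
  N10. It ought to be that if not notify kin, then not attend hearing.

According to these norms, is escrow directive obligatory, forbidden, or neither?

Forbidden

F(mute_channel) at premise 3 means O(¬mute_channel).
Premise 8 is O(¬mute_channel → ¬revoke_amendment); since O(¬mute_channel), deontic closure gives O(¬revoke_amendment).
Premise 4, O(arm_system → revoke_amendment), contraposes to O(¬revoke_amendment → ¬arm_system); with O(¬revoke_amendment) we get O(¬arm_system).
From O(¬arm_system) and premise 9, O(¬arm_system → ¬lock_door), we obtain O(¬lock_door).
The contrapositive of premise 2 (O(¬attend_hearing → lock_door)) is O(¬lock_door → attend_hearing), and O(¬lock_door) is already established, so O(attend_hearing).
Premise 10 is O(¬notify_kin → ¬attend_hearing); contrapositively O(attend_hearing → notify_kin). Since O(attend_hearing) holds, K gives O(notify_kin).
From O(notify_kin) and premise 5, O(notify_kin → ¬escrow_directive), we obtain O(¬escrow_directive).
Premises 1, 6, 7 do not contribute to this derivation.
Thus O(¬escrow_directive), which is F(escrow_directive): escrow_directive is forbidden.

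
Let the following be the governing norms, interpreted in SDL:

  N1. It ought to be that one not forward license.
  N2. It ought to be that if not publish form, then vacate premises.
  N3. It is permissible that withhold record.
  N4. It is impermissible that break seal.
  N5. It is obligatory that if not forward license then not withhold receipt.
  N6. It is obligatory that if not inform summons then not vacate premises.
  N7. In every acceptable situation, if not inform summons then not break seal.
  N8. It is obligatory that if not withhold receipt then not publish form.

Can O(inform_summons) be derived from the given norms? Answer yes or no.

Yes

From premise 1 we have O(¬forward_license).
From O(¬forward_license) and premise 5, O(¬forward_license → ¬withhold_receipt), we obtain O(¬withhold_receipt).
With premise 8, O(¬withhold_receipt → ¬publish_form), the K-axiom yields O(¬publish_form).
Premise 2 is O(¬publish_form → vacate_premises); since O(¬publish_form), deontic closure gives O(vacate_premises).
Premise 6 is O(¬inform_summons → ¬vacate_premises); contrapositively O(vacate_premises → inform_summons). Since O(vacate_premises) holds, K gives O(inform_summons).
Premises 3, 4, 7 do not contribute to this derivation.
So O(inform_summons) follows.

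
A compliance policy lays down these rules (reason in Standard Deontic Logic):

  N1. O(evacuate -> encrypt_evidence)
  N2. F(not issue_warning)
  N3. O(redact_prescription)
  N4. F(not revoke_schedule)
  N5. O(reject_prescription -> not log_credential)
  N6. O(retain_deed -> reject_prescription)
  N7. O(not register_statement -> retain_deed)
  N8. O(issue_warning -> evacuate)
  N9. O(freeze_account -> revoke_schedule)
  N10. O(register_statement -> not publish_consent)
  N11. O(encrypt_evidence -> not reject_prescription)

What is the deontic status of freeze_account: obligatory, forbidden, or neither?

Premise 9 is O(freeze_account -> revoke_schedule); even if O(revoke_schedule) held, inferring O(freeze_account) would be affirming the consequent — invalid.
No premise or chain of K-axiom applications forces O(freeze_account), and none forces O(not freeze_account). So freeze_account is neither obligatory nor forbidden under these norms.

Neither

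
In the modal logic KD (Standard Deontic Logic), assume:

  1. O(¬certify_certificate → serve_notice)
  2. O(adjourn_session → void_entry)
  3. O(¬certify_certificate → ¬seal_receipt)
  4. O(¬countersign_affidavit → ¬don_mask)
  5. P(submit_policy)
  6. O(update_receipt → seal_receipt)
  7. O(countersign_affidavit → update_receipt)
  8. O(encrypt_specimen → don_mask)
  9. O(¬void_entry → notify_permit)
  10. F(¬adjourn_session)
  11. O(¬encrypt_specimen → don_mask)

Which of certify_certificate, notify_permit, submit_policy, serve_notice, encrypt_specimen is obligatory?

certify_certificate

Premises 11 and 8 are O(¬encrypt_specimen → don_mask) and O(encrypt_specimen → don_mask); every ideal world satisfies ¬encrypt_specimen or encrypt_specimen, so in either case don_mask holds — hence O(don_mask).
The contrapositive of premise 4 (O(¬countersign_affidavit → ¬don_mask)) is O(don_mask → countersign_affidavit), and O(don_mask) is already established, so O(countersign_affidavit).
With premise 7, O(countersign_affidavit → update_receipt), the K-axiom yields O(update_receipt).
With premise 6, O(update_receipt → seal_receipt), the K-axiom yields O(seal_receipt).
Premise 3 is O(¬certify_certificate → ¬seal_receipt); contrapositively O(seal_receipt → certify_certificate). Since O(seal_receipt) holds, K gives O(certify_certificate).
So O(certify_certificate) holds — certify_certificate is obligatory. None of the other listed options is made obligatory by any chain of premises.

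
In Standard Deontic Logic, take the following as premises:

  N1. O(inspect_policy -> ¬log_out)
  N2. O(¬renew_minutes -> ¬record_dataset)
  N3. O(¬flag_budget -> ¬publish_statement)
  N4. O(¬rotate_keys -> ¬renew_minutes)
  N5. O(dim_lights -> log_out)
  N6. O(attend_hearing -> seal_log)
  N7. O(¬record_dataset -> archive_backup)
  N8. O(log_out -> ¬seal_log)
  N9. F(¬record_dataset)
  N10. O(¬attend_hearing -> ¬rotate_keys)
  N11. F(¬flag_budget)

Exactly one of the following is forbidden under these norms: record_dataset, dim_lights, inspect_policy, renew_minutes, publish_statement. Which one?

dim_lights

Premise 9 is F(¬record_dataset), i.e. O(record_dataset).
The contrapositive of premise 2 (O(¬renew_minutes -> ¬record_dataset)) is O(record_dataset -> renew_minutes), and O(record_dataset) is already established, so O(renew_minutes).
The contrapositive of premise 4 (O(¬rotate_keys -> ¬renew_minutes)) is O(renew_minutes -> rotate_keys), and O(renew_minutes) is already established, so O(rotate_keys).
The contrapositive of premise 10 (O(¬attend_hearing -> ¬rotate_keys)) is O(rotate_keys -> attend_hearing), and O(rotate_keys) is already established, so O(attend_hearing).
Applying K to premise 6 (O(attend_hearing -> seal_log)) and O(attend_hearing) yields O(seal_log).
The contrapositive of premise 8 (O(log_out -> ¬seal_log)) is O(seal_log -> ¬log_out), and O(seal_log) is already established, so O(¬log_out).
Premise 5, O(dim_lights -> log_out), contraposes to O(¬log_out -> ¬dim_lights); with O(¬log_out) we get O(¬dim_lights).
So O(¬dim_lights) holds, i.e. dim_lights is forbidden. None of the other listed options is forbidden under the premises.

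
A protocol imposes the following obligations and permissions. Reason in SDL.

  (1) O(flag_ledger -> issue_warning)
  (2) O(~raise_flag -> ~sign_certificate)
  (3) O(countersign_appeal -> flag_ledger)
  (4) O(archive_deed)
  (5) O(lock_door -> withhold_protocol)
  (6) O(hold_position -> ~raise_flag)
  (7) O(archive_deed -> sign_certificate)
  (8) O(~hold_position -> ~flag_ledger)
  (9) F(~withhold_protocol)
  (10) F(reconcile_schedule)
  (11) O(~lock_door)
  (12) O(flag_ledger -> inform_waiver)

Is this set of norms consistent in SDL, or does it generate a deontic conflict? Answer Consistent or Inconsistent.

Premise 5 is O(lock_door -> withhold_protocol); even if O(withhold_protocol) held, inferring O(lock_door) would be affirming the consequent — invalid.
So O(lock_door) is not derivable, and the apparent clash with O(~lock_door) does not arise.
A world satisfying every obligation exists (e.g. archive_deed=true, countersign_appeal=false, flag_ledger=false, hold_position=false, inform_waiver=false, issue_warning=false, lock_door=false, raise_flag=true, reconcile_schedule=false, sign_certificate=true, withhold_protocol=true); no atom is both obligatory and forbidden, so the set is consistent.

Consistent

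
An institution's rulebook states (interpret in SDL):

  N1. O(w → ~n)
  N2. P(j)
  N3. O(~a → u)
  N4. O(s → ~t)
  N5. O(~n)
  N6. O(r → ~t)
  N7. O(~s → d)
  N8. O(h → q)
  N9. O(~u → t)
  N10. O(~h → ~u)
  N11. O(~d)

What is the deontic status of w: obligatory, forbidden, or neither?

Premise 1 is O(w → ~n); even if O(~n) held, inferring O(w) would be affirming the consequent — invalid.
No premise or chain of K-axiom applications forces O(w), and none forces O(~w). So w is neither obligatory nor forbidden under these norms.

Neither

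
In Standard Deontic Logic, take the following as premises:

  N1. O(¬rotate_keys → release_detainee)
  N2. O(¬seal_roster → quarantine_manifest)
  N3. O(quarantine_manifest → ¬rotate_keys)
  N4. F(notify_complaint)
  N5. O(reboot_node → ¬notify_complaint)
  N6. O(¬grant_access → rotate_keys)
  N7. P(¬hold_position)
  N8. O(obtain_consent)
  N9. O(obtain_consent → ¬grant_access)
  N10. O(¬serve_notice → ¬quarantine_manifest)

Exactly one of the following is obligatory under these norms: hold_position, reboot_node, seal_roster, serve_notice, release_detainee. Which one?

seal_roster

From premise 8 we have O(obtain_consent).
From O(obtain_consent) and premise 9, O(obtain_consent → ¬grant_access), we obtain O(¬grant_access).
From O(¬grant_access) and premise 6, O(¬grant_access → rotate_keys), we obtain O(rotate_keys).
Premise 3 is O(quarantine_manifest → ¬rotate_keys); contrapositively O(rotate_keys → ¬quarantine_manifest). Since O(rotate_keys) holds, K gives O(¬quarantine_manifest).
Premise 2, O(¬seal_roster → quarantine_manifest), contraposes to O(¬quarantine_manifest → seal_roster); with O(¬quarantine_manifest) we get O(seal_roster).
So O(seal_roster) holds — seal_roster is obligatory. None of the other listed options is made obligatory by any chain of premises.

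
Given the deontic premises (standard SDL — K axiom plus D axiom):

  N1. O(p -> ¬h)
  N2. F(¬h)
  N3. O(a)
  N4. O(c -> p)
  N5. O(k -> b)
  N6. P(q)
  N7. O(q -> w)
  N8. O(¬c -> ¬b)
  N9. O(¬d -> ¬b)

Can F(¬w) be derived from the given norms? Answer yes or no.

Premise 7 is O(q -> w), but O(q) is not derivable from the premises (the permission P(q) asserts only ¬O(¬q), not O(q)), so it does not yield O(w).
No other premise forces O(w). An ideal world satisfying every premise can still have ¬w true, so F(¬w) is not derivable.

No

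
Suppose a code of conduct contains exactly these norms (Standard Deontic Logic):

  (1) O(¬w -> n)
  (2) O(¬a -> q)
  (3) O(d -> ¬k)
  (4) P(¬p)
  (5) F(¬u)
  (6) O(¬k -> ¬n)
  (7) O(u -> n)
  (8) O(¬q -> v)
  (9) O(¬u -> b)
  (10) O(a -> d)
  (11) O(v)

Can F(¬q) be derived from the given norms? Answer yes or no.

F(¬u) at premise 5 means O(u).
Applying K to premise 7 (O(u -> n)) and O(u) yields O(n).
Premise 6, O(¬k -> ¬n), contraposes to O(n -> k); with O(n) we get O(k).
Premise 3 is O(d -> ¬k); contrapositively O(k -> ¬d). Since O(k) holds, K gives O(¬d).
Premise 10, O(a -> d), contraposes to O(¬d -> ¬a); with O(¬d) we get O(¬a).
Applying K to premise 2 (O(¬a -> q)) and O(¬a) yields O(q).
Premises 1, 4, 8, 9, 11 do not contribute to this derivation.
So O(q) holds, i.e. F(¬q). The claim follows.

Yes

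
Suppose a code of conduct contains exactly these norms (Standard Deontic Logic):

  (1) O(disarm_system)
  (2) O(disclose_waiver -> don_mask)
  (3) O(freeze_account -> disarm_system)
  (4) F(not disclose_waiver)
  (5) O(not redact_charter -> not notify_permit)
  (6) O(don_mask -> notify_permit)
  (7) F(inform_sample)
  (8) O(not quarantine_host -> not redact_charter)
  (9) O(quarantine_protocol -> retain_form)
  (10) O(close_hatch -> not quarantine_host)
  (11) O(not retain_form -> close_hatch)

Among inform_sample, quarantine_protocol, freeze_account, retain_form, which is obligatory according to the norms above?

F(not disclose_waiver) at premise 4 means O(disclose_waiver).
Applying K to premise 2 (O(disclose_waiver -> don_mask)) and O(disclose_waiver) yields O(don_mask).
Premise 6 is O(don_mask -> notify_permit); since O(don_mask), deontic closure gives O(notify_permit).
The contrapositive of premise 5 (O(not redact_charter -> not notify_permit)) is O(notify_permit -> redact_charter), and O(notify_permit) is already established, so O(redact_charter).
Premise 8, O(not quarantine_host -> not redact_charter), contraposes to O(redact_charter -> quarantine_host); with O(redact_charter) we get O(quarantine_host).
Premise 10 is O(close_hatch -> not quarantine_host); contrapositively O(quarantine_host -> not close_hatch). Since O(quarantine_host) holds, K gives O(not close_hatch).
Premise 11, O(not retain_form -> close_hatch), contraposes to O(not close_hatch -> retain_form); with O(not close_hatch) we get O(retain_form).
So O(retain_form) holds — retain_form is obligatory. None of the other listed options is made obligatory by any chain of premises.

retain_form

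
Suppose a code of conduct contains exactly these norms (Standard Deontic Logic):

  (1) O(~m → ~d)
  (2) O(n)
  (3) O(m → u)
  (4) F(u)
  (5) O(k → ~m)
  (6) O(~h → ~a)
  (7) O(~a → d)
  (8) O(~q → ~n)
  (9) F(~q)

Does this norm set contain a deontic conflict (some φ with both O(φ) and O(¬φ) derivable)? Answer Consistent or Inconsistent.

Consistent

Premise 8 is O(~q → ~n), but O(~q) is not derivable from the premises, so it does not yield O(~n).
So O(~n) is not derivable, and the apparent clash with O(n) does not arise.
A world satisfying every obligation exists (e.g. a=true, d=false, h=true, k=false, m=false, n=true, q=true, u=false); no atom is both obligatory and forbidden, so the set is consistent.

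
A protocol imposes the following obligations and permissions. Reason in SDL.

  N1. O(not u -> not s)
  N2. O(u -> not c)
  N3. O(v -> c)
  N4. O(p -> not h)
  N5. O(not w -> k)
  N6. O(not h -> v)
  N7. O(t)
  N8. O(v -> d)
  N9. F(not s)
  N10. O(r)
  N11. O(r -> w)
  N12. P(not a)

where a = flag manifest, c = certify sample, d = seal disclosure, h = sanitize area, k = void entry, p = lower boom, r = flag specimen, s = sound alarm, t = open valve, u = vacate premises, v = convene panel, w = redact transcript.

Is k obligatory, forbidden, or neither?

Neither

Premise 5 is O(not w -> k), but O(not w) is not derivable from the premises, so it does not yield O(k).
No premise or chain of K-axiom applications forces O(k), and none forces O(not k). So k is neither obligatory nor forbidden under these norms.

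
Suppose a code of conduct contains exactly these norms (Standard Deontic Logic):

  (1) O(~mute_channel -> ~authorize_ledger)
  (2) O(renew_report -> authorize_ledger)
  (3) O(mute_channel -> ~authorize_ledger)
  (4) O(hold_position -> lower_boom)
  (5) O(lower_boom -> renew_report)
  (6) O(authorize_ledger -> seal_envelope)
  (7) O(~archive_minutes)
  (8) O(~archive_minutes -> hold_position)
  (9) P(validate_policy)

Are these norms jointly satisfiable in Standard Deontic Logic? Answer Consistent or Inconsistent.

Premises 1 and 3 are O(~mute_channel -> ~authorize_ledger) and O(mute_channel -> ~authorize_ledger); every ideal world satisfies ~mute_channel or mute_channel, so in either case ~authorize_ledger holds — hence O(~authorize_ledger).
Premise 2, O(renew_report -> authorize_ledger), contraposes to O(~authorize_ledger -> ~renew_report); with O(~authorize_ledger) we get O(~renew_report).
The contrapositive of premise 5 (O(lower_boom -> renew_report)) is O(~renew_report -> ~lower_boom), and O(~renew_report) is already established, so O(~lower_boom).
The contrapositive of premise 4 (O(hold_position -> lower_boom)) is O(~lower_boom -> ~hold_position), and O(~lower_boom) is already established, so O(~hold_position).
Premise 8, O(~archive_minutes -> hold_position), contraposes to O(~hold_position -> archive_minutes); with O(~hold_position) we get O(archive_minutes).
However, premise 7 gives O(~archive_minutes).
We now have both O(archive_minutes) and O(~archive_minutes) — archive_minutes is simultaneously obligatory and forbidden, violating the D-axiom.

Inconsistent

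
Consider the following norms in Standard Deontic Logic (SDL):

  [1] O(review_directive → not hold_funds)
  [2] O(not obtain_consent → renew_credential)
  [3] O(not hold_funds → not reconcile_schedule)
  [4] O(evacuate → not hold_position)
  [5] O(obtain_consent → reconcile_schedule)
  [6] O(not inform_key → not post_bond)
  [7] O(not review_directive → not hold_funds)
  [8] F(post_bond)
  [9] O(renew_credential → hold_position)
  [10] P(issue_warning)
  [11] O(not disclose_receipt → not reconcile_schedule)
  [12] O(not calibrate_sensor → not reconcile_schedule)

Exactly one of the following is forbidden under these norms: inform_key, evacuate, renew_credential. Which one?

evacuate

Premises 7 and 1 are O(not review_directive → not hold_funds) and O(review_directive → not hold_funds); every ideal world satisfies not review_directive or review_directive, so in either case not hold_funds holds — hence O(not hold_funds).
Premise 3 is O(not hold_funds → not reconcile_schedule); since O(not hold_funds), deontic closure gives O(not reconcile_schedule).
The contrapositive of premise 5 (O(obtain_consent → reconcile_schedule)) is O(not reconcile_schedule → not obtain_consent), and O(not reconcile_schedule) is already established, so O(not obtain_consent).
With premise 2, O(not obtain_consent → renew_credential), the K-axiom yields O(renew_credential).
From O(renew_credential) and premise 9, O(renew_credential → hold_position), we obtain O(hold_position).
The contrapositive of premise 4 (O(evacuate → not hold_position)) is O(hold_position → not evacuate), and O(hold_position) is already established, so O(not evacuate).
So O(not evacuate) holds, i.e. evacuate is forbidden. None of the other listed options is forbidden under the premises.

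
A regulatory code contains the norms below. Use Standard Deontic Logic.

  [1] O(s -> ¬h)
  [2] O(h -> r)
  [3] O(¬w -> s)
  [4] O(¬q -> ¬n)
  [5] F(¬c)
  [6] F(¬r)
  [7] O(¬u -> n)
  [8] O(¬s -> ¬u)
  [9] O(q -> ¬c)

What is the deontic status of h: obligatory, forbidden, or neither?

F(¬c) at premise 5 means O(c).
Premise 9, O(q -> ¬c), contraposes to O(c -> ¬q); with O(c) we get O(¬q).
With premise 4, O(¬q -> ¬n), the K-axiom yields O(¬n).
Premise 7, O(¬u -> n), contraposes to O(¬n -> u); with O(¬n) we get O(u).
Premise 8, O(¬s -> ¬u), contraposes to O(u -> s); with O(u) we get O(s).
Premise 1 is O(s -> ¬h); since O(s), deontic closure gives O(¬h).
Premises 2, 3, 6 do not contribute to this derivation.
Thus O(¬h), which is F(h): h is forbidden.

Forbidden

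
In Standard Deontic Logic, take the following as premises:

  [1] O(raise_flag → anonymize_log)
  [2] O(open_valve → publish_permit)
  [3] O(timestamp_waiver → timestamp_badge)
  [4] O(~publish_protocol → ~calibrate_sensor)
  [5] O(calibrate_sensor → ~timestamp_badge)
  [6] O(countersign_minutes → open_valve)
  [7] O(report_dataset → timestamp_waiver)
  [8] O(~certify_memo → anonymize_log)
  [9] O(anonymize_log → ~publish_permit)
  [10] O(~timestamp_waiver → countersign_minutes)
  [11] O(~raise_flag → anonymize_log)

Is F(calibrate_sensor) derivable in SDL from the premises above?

Yes

Premises 1 and 11 cover both cases: O(raise_flag → anonymize_log) and O(~raise_flag → anonymize_log). Since raise_flag ∨ ~raise_flag is a tautology, O(anonymize_log) follows.
With premise 9, O(anonymize_log → ~publish_permit), the K-axiom yields O(~publish_permit).
The contrapositive of premise 2 (O(open_valve → publish_permit)) is O(~publish_permit → ~open_valve), and O(~publish_permit) is already established, so O(~open_valve).
Premise 6, O(countersign_minutes → open_valve), contraposes to O(~open_valve → ~countersign_minutes); with O(~open_valve) we get O(~countersign_minutes).
Premise 10 is O(~timestamp_waiver → countersign_minutes); contrapositively O(~countersign_minutes → timestamp_waiver). Since O(~countersign_minutes) holds, K gives O(timestamp_waiver).
With premise 3, O(timestamp_waiver → timestamp_badge), the K-axiom yields O(timestamp_badge).
Premise 5, O(calibrate_sensor → ~timestamp_badge), contraposes to O(timestamp_badge → ~calibrate_sensor); with O(timestamp_badge) we get O(~calibrate_sensor).
Premises 4, 7, 8 do not contribute to this derivation.
So O(~calibrate_sensor) holds, i.e. F(calibrate_sensor). The claim follows.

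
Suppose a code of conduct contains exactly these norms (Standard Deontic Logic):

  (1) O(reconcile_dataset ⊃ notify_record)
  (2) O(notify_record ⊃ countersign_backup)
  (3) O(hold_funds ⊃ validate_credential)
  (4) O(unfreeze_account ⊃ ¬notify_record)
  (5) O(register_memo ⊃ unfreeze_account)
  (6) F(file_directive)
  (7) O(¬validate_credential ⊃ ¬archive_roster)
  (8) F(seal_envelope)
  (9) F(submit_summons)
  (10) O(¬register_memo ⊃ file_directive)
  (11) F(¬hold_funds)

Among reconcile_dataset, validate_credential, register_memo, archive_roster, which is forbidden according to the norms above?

reconcile_dataset

Premise 6, F(file_directive), is equivalent to O(¬file_directive).
Premise 10 is O(¬register_memo ⊃ file_directive); contrapositively O(¬file_directive ⊃ register_memo). Since O(¬file_directive) holds, K gives O(register_memo).
Applying K to premise 5 (O(register_memo ⊃ unfreeze_account)) and O(register_memo) yields O(unfreeze_account).
Premise 4 is O(unfreeze_account ⊃ ¬notify_record); since O(unfreeze_account), deontic closure gives O(¬notify_record).
Premise 1, O(reconcile_dataset ⊃ notify_record), contraposes to O(¬notify_record ⊃ ¬reconcile_dataset); with O(¬notify_record) we get O(¬reconcile_dataset).
So O(¬reconcile_dataset) holds, i.e. reconcile_dataset is forbidden. None of the other listed options is forbidden under the premises.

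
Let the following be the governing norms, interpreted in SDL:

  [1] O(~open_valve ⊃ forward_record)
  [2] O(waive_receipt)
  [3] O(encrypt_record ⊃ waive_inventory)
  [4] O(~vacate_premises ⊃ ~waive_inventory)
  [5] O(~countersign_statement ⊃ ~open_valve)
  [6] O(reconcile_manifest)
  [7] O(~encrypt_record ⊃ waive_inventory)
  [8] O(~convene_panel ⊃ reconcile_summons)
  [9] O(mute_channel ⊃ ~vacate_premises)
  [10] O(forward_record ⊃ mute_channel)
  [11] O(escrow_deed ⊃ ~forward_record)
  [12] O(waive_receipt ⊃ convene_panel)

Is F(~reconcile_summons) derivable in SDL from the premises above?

No

Premise 8 is O(~convene_panel ⊃ reconcile_summons), but O(~convene_panel) is not derivable from the premises, so it does not yield O(reconcile_summons).
No other premise forces O(reconcile_summons). An ideal world satisfying every premise can still have ~reconcile_summons true, so F(~reconcile_summons) is not derivable.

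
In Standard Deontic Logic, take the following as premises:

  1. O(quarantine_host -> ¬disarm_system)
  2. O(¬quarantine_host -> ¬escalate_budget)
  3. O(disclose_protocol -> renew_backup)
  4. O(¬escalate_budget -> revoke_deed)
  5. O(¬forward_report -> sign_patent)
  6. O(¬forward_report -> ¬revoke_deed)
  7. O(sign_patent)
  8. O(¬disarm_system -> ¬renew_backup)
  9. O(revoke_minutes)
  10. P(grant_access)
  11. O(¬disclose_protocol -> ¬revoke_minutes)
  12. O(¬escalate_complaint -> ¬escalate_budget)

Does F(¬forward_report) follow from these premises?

Premise 9 gives O(revoke_minutes).
Premise 11 is O(¬disclose_protocol -> ¬revoke_minutes); contrapositively O(revoke_minutes -> disclose_protocol). Since O(revoke_minutes) holds, K gives O(disclose_protocol).
From O(disclose_protocol) and premise 3, O(disclose_protocol -> renew_backup), we obtain O(renew_backup).
Premise 8 is O(¬disarm_system -> ¬renew_backup); contrapositively O(renew_backup -> disarm_system). Since O(renew_backup) holds, K gives O(disarm_system).
The contrapositive of premise 1 (O(quarantine_host -> ¬disarm_system)) is O(disarm_system -> ¬quarantine_host), and O(disarm_system) is already established, so O(¬quarantine_host).
With premise 2, O(¬quarantine_host -> ¬escalate_budget), the K-axiom yields O(¬escalate_budget).
From O(¬escalate_budget) and premise 4, O(¬escalate_budget -> revoke_deed), we obtain O(revoke_deed).
The contrapositive of premise 6 (O(¬forward_report -> ¬revoke_deed)) is O(revoke_deed -> forward_report), and O(revoke_deed) is already established, so O(forward_report).
Premises 5, 7, 10, 12 do not contribute to this derivation.
So O(forward_report) holds, i.e. F(¬forward_report). The claim follows.

Yes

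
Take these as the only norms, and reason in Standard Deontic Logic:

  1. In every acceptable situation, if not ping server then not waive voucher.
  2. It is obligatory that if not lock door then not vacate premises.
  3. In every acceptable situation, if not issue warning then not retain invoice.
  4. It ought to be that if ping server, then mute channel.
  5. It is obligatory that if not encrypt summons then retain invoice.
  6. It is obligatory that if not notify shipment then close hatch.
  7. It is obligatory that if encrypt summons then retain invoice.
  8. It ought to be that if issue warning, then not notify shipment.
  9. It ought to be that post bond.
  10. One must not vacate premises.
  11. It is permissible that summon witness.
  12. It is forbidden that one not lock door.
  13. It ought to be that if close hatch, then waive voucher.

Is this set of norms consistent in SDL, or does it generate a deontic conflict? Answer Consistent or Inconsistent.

Premise 2 is O(¬lock_door → ¬vacate_premises); even if O(¬vacate_premises) held, inferring O(¬lock_door) would be affirming the consequent — invalid.
So O(¬lock_door) is not derivable, and the apparent clash with O(lock_door) does not arise.
A world satisfying every obligation exists (e.g. close_hatch=true, encrypt_summons=false, issue_warning=true, lock_door=true, mute_channel=true, notify_shipment=false, ping_server=true, post_bond=true, retain_invoice=true, summon_witness=false, vacate_premises=false, waive_voucher=true); no atom is both obligatory and forbidden, so the set is consistent.

Consistent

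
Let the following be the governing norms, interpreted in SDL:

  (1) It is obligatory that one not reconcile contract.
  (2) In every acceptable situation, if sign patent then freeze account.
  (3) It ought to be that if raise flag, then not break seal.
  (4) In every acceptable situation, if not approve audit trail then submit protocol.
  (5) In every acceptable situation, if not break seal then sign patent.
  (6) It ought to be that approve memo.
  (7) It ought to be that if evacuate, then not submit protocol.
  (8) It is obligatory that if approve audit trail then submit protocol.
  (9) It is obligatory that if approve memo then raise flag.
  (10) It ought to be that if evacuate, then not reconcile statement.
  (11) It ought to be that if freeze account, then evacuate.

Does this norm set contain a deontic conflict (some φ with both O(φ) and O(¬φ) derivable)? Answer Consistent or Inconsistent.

Inconsistent

Premises 4 and 8 are O(¬approve_audit_trail → submit_protocol) and O(approve_audit_trail → submit_protocol); every ideal world satisfies ¬approve_audit_trail or approve_audit_trail, so in either case submit_protocol holds — hence O(submit_protocol).
Premise 7 is O(evacuate → ¬submit_protocol); contrapositively O(submit_protocol → ¬evacuate). Since O(submit_protocol) holds, K gives O(¬evacuate).
The contrapositive of premise 11 (O(freeze_account → evacuate)) is O(¬evacuate → ¬freeze_account), and O(¬evacuate) is already established, so O(¬freeze_account).
The contrapositive of premise 2 (O(sign_patent → freeze_account)) is O(¬freeze_account → ¬sign_patent), and O(¬freeze_account) is already established, so O(¬sign_patent).
Premise 5 is O(¬break_seal → sign_patent); contrapositively O(¬sign_patent → break_seal). Since O(¬sign_patent) holds, K gives O(break_seal).
The contrapositive of premise 3 (O(raise_flag → ¬break_seal)) is O(break_seal → ¬raise_flag), and O(break_seal) is already established, so O(¬raise_flag).
Premise 9 is O(approve_memo → raise_flag); contrapositively O(¬raise_flag → ¬approve_memo). Since O(¬raise_flag) holds, K gives O(¬approve_memo).
But premise 6 directly asserts O(approve_memo).
We now have both O(¬approve_memo) and O(approve_memo) — approve_memo is simultaneously obligatory and forbidden, violating the D-axiom.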